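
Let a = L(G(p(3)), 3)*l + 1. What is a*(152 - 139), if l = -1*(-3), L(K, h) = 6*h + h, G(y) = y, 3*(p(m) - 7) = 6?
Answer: 832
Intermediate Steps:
p(m) = 9 (p(m) = 7 + (⅓)*6 = 7 + 2 = 9)
L(K, h) = 7*h
l = 3
a = 64 (a = (7*3)*3 + 1 = 21*3 + 1 = 63 + 1 = 64)
a*(152 - 139) = 64*(152 - 139) = 64*13 = 832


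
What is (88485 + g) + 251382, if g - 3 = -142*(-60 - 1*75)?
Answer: 359040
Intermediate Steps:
g = 19173 (g = 3 - 142*(-60 - 1*75) = 3 - 142*(-60 - 75) = 3 - 142*(-135) = 3 + 19170 = 19173)
(88485 + g) + 251382 = (88485 + 19173) + 251382 = 107658 + 251382 = 359040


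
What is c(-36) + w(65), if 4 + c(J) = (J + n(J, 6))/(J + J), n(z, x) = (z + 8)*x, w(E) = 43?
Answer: 251/6 ≈ 41.833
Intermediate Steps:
n(z, x) = x*(8 + z) (n(z, x) = (8 + z)*x = x*(8 + z))
c(J) = -4 + (48 + 7*J)/(2*J) (c(J) = -4 + (J + 6*(8 + J))/(J + J) = -4 + (J + (48 + 6*J))/((2*J)) = -4 + (48 + 7*J)*(1/(2*J)) = -4 + (48 + 7*J)/(2*J))
c(-36) + w(65) = (½)*(48 - 1*(-36))/(-36) + 43 = (½)*(-1/36)*(48 + 36) + 43 = (½)*(-1/36)*84 + 43 = -7/6 + 43 = 251/6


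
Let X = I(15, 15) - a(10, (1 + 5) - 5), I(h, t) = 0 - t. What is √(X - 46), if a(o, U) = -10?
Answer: I*√51 ≈ 7.1414*I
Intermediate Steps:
I(h, t) = -t
X = -5 (X = -1*15 - 1*(-10) = -15 + 10 = -5)
√(X - 46) = √(-5 - 46) = √(-51) = I*√51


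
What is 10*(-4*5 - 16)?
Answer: -360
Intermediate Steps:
10*(-4*5 - 16) = 10*(-20 - 16) = 10*(-36) = -360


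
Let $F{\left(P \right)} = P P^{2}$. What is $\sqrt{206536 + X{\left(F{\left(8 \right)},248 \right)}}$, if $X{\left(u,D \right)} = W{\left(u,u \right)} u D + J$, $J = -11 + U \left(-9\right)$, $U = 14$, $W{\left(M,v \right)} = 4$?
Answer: $3 \sqrt{79367} \approx 845.16$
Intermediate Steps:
$F{\left(P \right)} = P^{3}$
$J = -137$ ($J = -11 + 14 \left(-9\right) = -11 - 126 = -137$)
$X{\left(u,D \right)} = -137 + 4 D u$ ($X{\left(u,D \right)} = 4 u D - 137 = 4 D u - 137 = -137 + 4 D u$)
$\sqrt{206536 + X{\left(F{\left(8 \right)},248 \right)}} = \sqrt{206536 - \left(137 - 992 \cdot 8^{3}\right)} = \sqrt{206536 - \left(137 - 507904\right)} = \sqrt{206536 + \left(-137 + 507904\right)} = \sqrt{206536 + 507767} = \sqrt{714303} = 3 \sqrt{79367}$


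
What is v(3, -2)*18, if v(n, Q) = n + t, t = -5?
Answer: -36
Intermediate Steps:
v(n, Q) = -5 + n (v(n, Q) = n - 5 = -5 + n)
v(3, -2)*18 = (-5 + 3)*18 = -2*18 = -36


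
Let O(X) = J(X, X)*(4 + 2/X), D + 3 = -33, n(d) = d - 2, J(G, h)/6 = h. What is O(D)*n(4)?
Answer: -1704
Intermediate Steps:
J(G, h) = 6*h
n(d) = -2 + d
D = -36 (D = -3 - 33 = -36)
O(X) = 6*X*(4 + 2/X) (O(X) = (6*X)*(4 + 2/X) = 6*X*(4 + 2/X))
O(D)*n(4) = (12 + 24*(-36))*(-2 + 4) = (12 - 864)*2 = -852*2 = -1704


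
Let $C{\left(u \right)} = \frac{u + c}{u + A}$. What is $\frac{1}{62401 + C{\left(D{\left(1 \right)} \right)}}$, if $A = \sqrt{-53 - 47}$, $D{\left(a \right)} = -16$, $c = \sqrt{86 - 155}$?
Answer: $\frac{2 \left(5 + 8 i\right)}{624010 + \sqrt{69} + 998432 i} \approx 1.6025 \cdot 10^{-5} - 1.9545 \cdot 10^{-11} i$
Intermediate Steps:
$c = i \sqrt{69}$ ($c = \sqrt{-69} = i \sqrt{69} \approx 8.3066 i$)
$A = 10 i$ ($A = \sqrt{-100} = 10 i \approx 10.0 i$)
$C{\left(u \right)} = \frac{u + i \sqrt{69}}{u + 10 i}$
$\frac{1}{62401 + C{\left(D{\left(1 \right)} \right)}} = \frac{1}{62401 + \frac{-16 + i \sqrt{69}}{-16 + 10 i}} = \frac{1}{62401 + \frac{-16 - 10 i}{356} \left(-16 + i \sqrt{69}\right)} = \frac{1}{62401 + \frac{\left(-16 - 10 i\right) \left(-16 + i \sqrt{69}\right)}{356}}$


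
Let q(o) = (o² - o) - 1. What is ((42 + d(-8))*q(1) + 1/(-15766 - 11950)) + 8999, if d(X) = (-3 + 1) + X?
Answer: 248529371/27716 ≈ 8967.0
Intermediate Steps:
q(o) = -1 + o² - o
d(X) = -2 + X
((42 + d(-8))*q(1) + 1/(-15766 - 11950)) + 8999 = ((42 + (-2 - 8))*(-1 + 1² - 1*1) + 1/(-15766 - 11950)) + 8999 = ((42 - 10)*(-1 + 1 - 1) + 1/(-27716)) + 8999 = (32*(-1) - 1/27716) + 8999 = (-32 - 1/27716) + 8999 = -886913/27716 + 8999 = 248529371/27716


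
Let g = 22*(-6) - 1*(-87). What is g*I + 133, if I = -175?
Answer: 8008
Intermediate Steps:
g = -45 (g = -132 + 87 = -45)
g*I + 133 = -45*(-175) + 133 = 7875 + 133 = 8008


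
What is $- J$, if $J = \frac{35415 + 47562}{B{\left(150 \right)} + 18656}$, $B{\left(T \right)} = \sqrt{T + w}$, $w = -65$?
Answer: $- \frac{516006304}{116015417} + \frac{27659 \sqrt{85}}{116015417} \approx -4.4455$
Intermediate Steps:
$B{\left(T \right)} = \sqrt{-65 + T}$ ($B{\left(T \right)} = \sqrt{T - 65} = \sqrt{-65 + T}$)
$J = \frac{82977}{18656 + \sqrt{85}}$ ($J = \frac{35415 + 47562}{\sqrt{-65 + 150} + 18656} = \frac{82977}{\sqrt{85} + 18656} = \frac{82977}{18656 + \sqrt{85}} \approx 4.4455$)
$- J = - (\frac{516006304}{116015417} - \frac{27659 \sqrt{85}}{116015417}) = - \frac{516006304}{116015417} + \frac{27659 \sqrt{85}}{116015417}$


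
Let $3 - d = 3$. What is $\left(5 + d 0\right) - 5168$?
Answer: $-5163$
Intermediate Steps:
$d = 0$ ($d = 3 - 3 = 0$)
$\left(5 + d 0\right) - 5168 = \left(5 + 0 \cdot 0\right) - 5168 = \left(5 + 0\right) - 5168 = 5 - 5168 = -5163$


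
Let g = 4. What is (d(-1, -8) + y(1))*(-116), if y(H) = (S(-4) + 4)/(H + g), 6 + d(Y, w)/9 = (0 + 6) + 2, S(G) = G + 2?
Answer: -10672/5 ≈ -2134.4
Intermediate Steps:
S(G) = 2 + G
d(Y, w) = 18 (d(Y, w) = -54 + 9*((0 + 6) + 2) = -54 + 9*(6 + 2) = -54 + 9*8 = -54 + 72 = 18)
y(H) = 2/(4 + H) (y(H) = ((2 - 4) + 4)/(H + 4) = (-2 + 4)/(4 + H) = 2/(4 + H))
(d(-1, -8) + y(1))*(-116) = (18 + 2/(4 + 1))*(-116) = (18 + 2/5)*(-116) = (92/5)*(-116) = -10672/5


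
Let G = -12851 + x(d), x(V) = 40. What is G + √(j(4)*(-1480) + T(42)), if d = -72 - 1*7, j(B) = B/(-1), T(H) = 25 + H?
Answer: -12811 + √5987 ≈ -12734.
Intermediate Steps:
j(B) = -B (j(B) = B*(-1) = -B)
d = -79 (d = -72 - 7 = -79)
G = -12811 (G = -12851 + 40 = -12811)
G + √(j(4)*(-1480) + T(42)) = -12811 + √(-1*4*(-1480) + (25 + 42)) = -12811 + √(-4*(-1480) + 67) = -12811 + √(5920 + 67) = -12811 + √5987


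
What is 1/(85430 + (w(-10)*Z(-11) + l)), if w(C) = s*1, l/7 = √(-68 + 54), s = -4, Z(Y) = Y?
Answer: 42737/3652902681 - 7*I*√14/7305805362 ≈ 1.1699e-5 - 3.585e-9*I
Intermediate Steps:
l = 7*I*√14 (l = 7*√(-68 + 54) = 7*√(-14) = 7*(I*√14) = 7*I*√14 ≈ 26.192*I)
w(C) = -4 (w(C) = -4*1 = -4)
1/(85430 + (w(-10)*Z(-11) + l)) = 1/(85430 + (-4*(-11) + 7*I*√14)) = 1/(85430 + (44 + 7*I*√14)) = 1/(85474 + 7*I*√14)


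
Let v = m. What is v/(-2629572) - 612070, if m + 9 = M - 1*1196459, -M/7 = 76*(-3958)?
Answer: -402370760807/657393 ≈ -6.1207e+5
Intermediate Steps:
M = 2105656 (M = -532*(-3958) = -7*(-300808) = 2105656)
m = 909188 (m = -9 + (2105656 - 1*1196459) = -9 + (2105656 - 1196459) = -9 + 909197 = 909188)
v = 909188
v/(-2629572) - 612070 = 909188/(-2629572) - 612070 = 909188*(-1/2629572) - 612070 = -227297/657393 - 612070 = -402370760807/657393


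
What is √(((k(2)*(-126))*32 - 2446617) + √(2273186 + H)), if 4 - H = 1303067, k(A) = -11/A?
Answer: √(-2424441 + √970123) ≈ 1556.7*I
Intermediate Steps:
H = -1303063 (H = 4 - 1*1303067 = 4 - 1303067 = -1303063)
√(((k(2)*(-126))*32 - 2446617) + √(2273186 + H)) = √(((-11/2*(-126))*32 - 2446617) + √(2273186 - 1303063)) = √(((-11*½*(-126))*32 - 2446617) + √970123) = √((-11/2*(-126)*32 - 2446617) + √970123) = √((693*32 - 2446617) + √970123) = √((22176 - 2446617) + √970123) = √(-2424441 + √970123)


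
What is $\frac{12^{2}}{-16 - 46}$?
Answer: $- \frac{72}{31} \approx -2.3226$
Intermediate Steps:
$\frac{12^{2}}{-16 - 46} = \frac{144}{-62} = 144 \left(- \frac{1}{62}\right) = - \frac{72}{31}$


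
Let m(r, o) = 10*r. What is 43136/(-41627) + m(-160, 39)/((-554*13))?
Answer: -122031136/149898827 ≈ -0.81409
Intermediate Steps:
43136/(-41627) + m(-160, 39)/((-554*13)) = 43136/(-41627) + (10*(-160))/((-554*13)) = 43136*(-1/41627) - 1600/(-7202) = -43136/41627 - 1600*(-1/7202) = -43136/41627 + 800/3601 = -122031136/149898827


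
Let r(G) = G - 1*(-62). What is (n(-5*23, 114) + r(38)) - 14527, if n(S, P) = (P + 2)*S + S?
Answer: -27882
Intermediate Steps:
r(G) = 62 + G (r(G) = G + 62 = 62 + G)
n(S, P) = S + S*(2 + P) (n(S, P) = (2 + P)*S + S = S*(2 + P) + S = S + S*(2 + P))
(n(-5*23, 114) + r(38)) - 14527 = ((-5*23)*(3 + 114) + (62 + 38)) - 14527 = (-115*117 + 100) - 14527 = (-13455 + 100) - 14527 = -13355 - 14527 = -27882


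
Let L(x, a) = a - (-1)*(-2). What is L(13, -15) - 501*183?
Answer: -91700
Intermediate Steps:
L(x, a) = -2 + a (L(x, a) = a - 1*2 = a - 2 = -2 + a)
L(13, -15) - 501*183 = (-2 - 15) - 501*183 = -17 - 91683 = -91700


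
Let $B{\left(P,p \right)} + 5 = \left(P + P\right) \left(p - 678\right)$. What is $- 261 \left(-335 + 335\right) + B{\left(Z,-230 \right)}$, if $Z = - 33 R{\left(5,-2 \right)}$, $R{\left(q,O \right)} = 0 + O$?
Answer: $-119861$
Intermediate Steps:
$R{\left(q,O \right)} = O$
$Z = 66$ ($Z = \left(-33\right) \left(-2\right) = 66$)
$B{\left(P,p \right)} = -5 + 2 P \left(-678 + p\right)$ ($B{\left(P,p \right)} = -5 + \left(P + P\right) \left(p - 678\right) = -5 + 2 P \left(-678 + p\right)$)
$- 261 \left(-335 + 335\right) + B{\left(Z,-230 \right)} = - 261 \left(-335 + 335\right) - \left(89501 + 30360\right) = \left(-261\right) 0 - 119861 = 0 - 119861 = -119861$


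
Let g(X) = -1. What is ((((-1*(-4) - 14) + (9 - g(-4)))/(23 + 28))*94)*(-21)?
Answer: 0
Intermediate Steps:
((((-1*(-4) - 14) + (9 - g(-4)))/(23 + 28))*94)*(-21) = ((((-1*(-4) - 14) + (9 - 1*(-1)))/(23 + 28))*94)*(-21) = ((((4 - 14) + (9 + 1))/51)*94)*(-21) = (((-10 + 10)*(1/51))*94)*(-21) = ((0*(1/51))*94)*(-21) = (0*94)*(-21) = 0*(-21) = 0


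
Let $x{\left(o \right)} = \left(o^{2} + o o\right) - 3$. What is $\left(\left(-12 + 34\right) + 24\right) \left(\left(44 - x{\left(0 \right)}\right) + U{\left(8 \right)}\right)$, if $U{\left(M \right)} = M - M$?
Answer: $2162$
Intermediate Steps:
$U{\left(M \right)} = 0$
$x{\left(o \right)} = -3 + 2 o^{2}$ ($x{\left(o \right)} = \left(o^{2} + o^{2}\right) - 3 = 2 o^{2} - 3 = -3 + 2 o^{2}$)
$\left(\left(-12 + 34\right) + 24\right) \left(\left(44 - x{\left(0 \right)}\right) + U{\left(8 \right)}\right) = \left(\left(-12 + 34\right) + 24\right) \left(\left(44 - \left(-3 + 2 \cdot 0^{2}\right)\right) + 0\right) = \left(22 + 24\right) \left(\left(44 - \left(-3 + 2 \cdot 0\right)\right) + 0\right) = 46 \left(\left(44 - \left(-3 + 0\right)\right) + 0\right) = 46 \left(\left(44 - -3\right) + 0\right) = 46 \left(\left(44 + 3\right) + 0\right) = 46 \left(47 + 0\right) = 46 \cdot 47 = 2162$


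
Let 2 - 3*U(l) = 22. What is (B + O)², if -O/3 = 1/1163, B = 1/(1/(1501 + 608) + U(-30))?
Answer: 6224745563136/267342676280689 ≈ 0.023284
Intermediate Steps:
U(l) = -20/3 (U(l) = ⅔ - ⅓*22 = ⅔ - 22/3 = -20/3)
B = -2109/14059 (B = 1/(1/(1501 + 608) - 20/3) = 1/(1/2109 - 20/3) = 1/(-14059/2109) = -2109/14059 ≈ -0.15001)
O = -3/1163 ≈ -0.0025795
(B + O)² = (-2109/14059 - 3/1163)² = (-2494944/16350617)² = 6224745563136/267342676280689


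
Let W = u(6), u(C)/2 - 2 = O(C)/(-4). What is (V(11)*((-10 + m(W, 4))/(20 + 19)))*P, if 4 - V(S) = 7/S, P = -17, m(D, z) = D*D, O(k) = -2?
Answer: -3145/143 ≈ -21.993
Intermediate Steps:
u(C) = 5 (u(C) = 4 + 2*(-2/(-4)) = 4 + 2*(-2*(-1/4)) = 4 + 2*(1/2) = 4 + 1 = 5)
W = 5
m(D, z) = D**2
V(S) = 4 - 7/S
(V(11)*((-10 + m(W, 4))/(20 + 19)))*P = ((4 - 7/11)*((-10 + 5**2)/(20 + 19)))*(-17) = ((4 - 7*1/11)*((-10 + 25)/39))*(-17) = ((4 - 7/11)*(15*(1/39)))*(-17) = ((37/11)*(5/13))*(-17) = (185/143)*(-17) = -3145/143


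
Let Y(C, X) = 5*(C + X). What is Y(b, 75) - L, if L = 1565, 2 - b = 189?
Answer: -2125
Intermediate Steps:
b = -187 (b = 2 - 1*189 = 2 - 189 = -187)
Y(C, X) = 5*C + 5*X
Y(b, 75) - L = (5*(-187) + 5*75) - 1*1565 = (-935 + 375) - 1565 = -560 - 1565 = -2125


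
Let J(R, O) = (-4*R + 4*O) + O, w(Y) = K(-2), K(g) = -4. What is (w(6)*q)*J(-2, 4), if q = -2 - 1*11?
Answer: 1456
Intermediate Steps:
w(Y) = -4
J(R, O) = -4*R + 5*O
q = -13 (q = -2 - 11 = -13)
(w(6)*q)*J(-2, 4) = (-4*(-13))*(-4*(-2) + 5*4) = 52*(8 + 20) = 52*28 = 1456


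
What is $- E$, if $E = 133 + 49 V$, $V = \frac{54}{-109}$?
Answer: $- \frac{11851}{109} \approx -108.72$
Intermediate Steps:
$V = - \frac{54}{109}$ ($V = 54 \left(- \frac{1}{109}\right) = - \frac{54}{109} \approx -0.49541$)
$E = \frac{11851}{109}$ ($E = 133 + 49 \left(- \frac{54}{109}\right) = 133 - \frac{2646}{109} = \frac{11851}{109} \approx 108.72$)
$- E = \left(-1\right) \frac{11851}{109} = - \frac{11851}{109}$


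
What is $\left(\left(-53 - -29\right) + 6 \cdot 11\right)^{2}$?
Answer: $1764$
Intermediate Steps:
$\left(\left(-53 - -29\right) + 6 \cdot 11\right)^{2} = \left(\left(-53 + 29\right) + 66\right)^{2} = \left(-24 + 66\right)^{2} = 42^{2} = 1764$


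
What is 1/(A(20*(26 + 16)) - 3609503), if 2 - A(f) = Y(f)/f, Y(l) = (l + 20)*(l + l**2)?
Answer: -1/4332761 ≈ -2.3080e-7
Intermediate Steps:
Y(l) = (20 + l)*(l + l**2)
A(f) = -18 - f**2 - 21*f (A(f) = 2 - f*(20 + f**2 + 21*f)/f = 2 - (20 + f**2 + 21*f) = 2 + (-20 - f**2 - 21*f) = -18 - f**2 - 21*f)
1/(A(20*(26 + 16)) - 3609503) = 1/((-18 - (20*(26 + 16))**2 - 420*(26 + 16)) - 3609503) = 1/((-18 - (20*42)**2 - 420*42) - 3609503) = 1/((-18 - 1*840**2 - 21*840) - 3609503) = 1/((-18 - 1*705600 - 17640) - 3609503) = 1/((-18 - 705600 - 17640) - 3609503) = 1/(-723258 - 3609503) = 1/(-4332761) = -1/4332761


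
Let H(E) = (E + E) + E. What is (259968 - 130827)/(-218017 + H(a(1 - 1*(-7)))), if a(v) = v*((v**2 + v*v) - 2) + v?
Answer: -129141/214969 ≈ -0.60074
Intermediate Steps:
a(v) = v + v*(-2 + 2*v**2) (a(v) = v*((v**2 + v**2) - 2) + v = v*(2*v**2 - 2) + v = v*(-2 + 2*v**2) + v = v + v*(-2 + 2*v**2))
H(E) = 3*E (H(E) = 2*E + E = 3*E)
(259968 - 130827)/(-218017 + H(a(1 - 1*(-7)))) = (259968 - 130827)/(-218017 + 3*(-(1 - 1*(-7)) + 2*(1 - 1*(-7))**3)) = 129141/(-218017 + 3*(-(1 + 7) + 2*(1 + 7)**3)) = 129141/(-218017 + 3*(-1*8 + 2*8**3)) = 129141/(-218017 + 3*(-8 + 2*512)) = 129141/(-218017 + 3*(-8 + 1024)) = 129141/(-218017 + 3*1016) = 129141/(-218017 + 3048) = 129141/(-214969) = 129141*(-1/214969) = -129141/214969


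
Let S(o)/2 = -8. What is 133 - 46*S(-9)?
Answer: 869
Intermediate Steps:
S(o) = -16 (S(o) = 2*(-8) = -16)
133 - 46*S(-9) = 133 - 46*(-16) = 133 + 736 = 869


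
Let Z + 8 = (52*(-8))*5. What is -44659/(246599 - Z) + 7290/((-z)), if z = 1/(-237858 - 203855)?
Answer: 800793967213331/248687 ≈ 3.2201e+9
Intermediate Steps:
z = -1/441713 (z = 1/(-441713) = -1/441713 ≈ -2.2639e-6)
Z = -2088 (Z = -8 + (52*(-8))*5 = -8 - 416*5 = -8 - 2080 = -2088)
-44659/(246599 - Z) + 7290/((-z)) = -44659/(246599 - 1*(-2088)) + 7290/((-1*(-1/441713))) = -44659/(246599 + 2088) + 7290/(1/441713) = -44659/248687 + 7290*441713 = -44659*1/248687 + 3220087770 = -44659/248687 + 3220087770 = 800793967213331/248687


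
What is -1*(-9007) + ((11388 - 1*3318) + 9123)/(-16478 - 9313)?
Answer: 77427448/8597 ≈ 9006.3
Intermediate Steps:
-1*(-9007) + ((11388 - 1*3318) + 9123)/(-16478 - 9313) = 9007 + ((11388 - 3318) + 9123)/(-25791) = 9007 + (8070 + 9123)*(-1/25791) = 9007 + 17193*(-1/25791) = 9007 - 5731/8597 = 77427448/8597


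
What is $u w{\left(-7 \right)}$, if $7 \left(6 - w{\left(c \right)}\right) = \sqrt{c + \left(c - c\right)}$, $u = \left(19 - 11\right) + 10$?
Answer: $108 - \frac{18 i \sqrt{7}}{7} \approx 108.0 - 6.8034 i$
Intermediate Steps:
$u = 18$ ($u = 8 + 10 = 18$)
$w{\left(c \right)} = 6 - \frac{\sqrt{c}}{7}$ ($w{\left(c \right)} = 6 - \frac{\sqrt{c + \left(c - c\right)}}{7} = 6 - \frac{\sqrt{c + 0}}{7} = 6 - \frac{\sqrt{c}}{7}$)
$u w{\left(-7 \right)} = 18 \left(6 - \frac{\sqrt{-7}}{7}\right) = 18 \left(6 - \frac{i \sqrt{7}}{7}\right) = 108 - \frac{18 i \sqrt{7}}{7}$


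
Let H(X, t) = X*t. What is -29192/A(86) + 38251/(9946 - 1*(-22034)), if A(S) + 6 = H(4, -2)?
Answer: 467047837/223860 ≈ 2086.3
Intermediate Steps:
A(S) = -14 (A(S) = -6 + 4*(-2) = -6 - 8 = -14)
-29192/A(86) + 38251/(9946 - 1*(-22034)) = -29192/(-14) + 38251/(9946 - 1*(-22034)) = -29192*(-1/14) + 38251/(9946 + 22034) = 14596/7 + 38251/31980 = 467047837/223860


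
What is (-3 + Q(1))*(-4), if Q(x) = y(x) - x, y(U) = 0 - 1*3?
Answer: 28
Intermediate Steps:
y(U) = -3 (y(U) = 0 - 3 = -3)
Q(x) = -3 - x
(-3 + Q(1))*(-4) = (-3 + (-3 - 1*1))*(-4) = (-3 + (-3 - 1))*(-4) = (-3 - 4)*(-4) = -7*(-4) = 28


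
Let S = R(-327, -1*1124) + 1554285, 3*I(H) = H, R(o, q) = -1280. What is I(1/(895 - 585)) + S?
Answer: 1444294651/930 ≈ 1.5530e+6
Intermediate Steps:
I(H) = H/3
S = 1553005 (S = -1280 + 1554285 = 1553005)
I(1/(895 - 585)) + S = 1/(3*(895 - 585)) + 1553005 = (⅓)/310 + 1553005 = (⅓)*(1/310) + 1553005 = 1/930 + 1553005 = 1444294651/930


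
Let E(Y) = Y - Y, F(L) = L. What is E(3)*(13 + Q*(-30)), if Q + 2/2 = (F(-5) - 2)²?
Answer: 0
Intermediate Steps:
E(Y) = 0
Q = 48 (Q = -1 + (-5 - 2)² = -1 + (-7)² = -1 + 49 = 48)
E(3)*(13 + Q*(-30)) = 0*(13 + 48*(-30)) = 0*(13 - 1440) = 0*(-1427) = 0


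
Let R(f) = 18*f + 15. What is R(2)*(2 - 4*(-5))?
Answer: 1122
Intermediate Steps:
R(f) = 15 + 18*f
R(2)*(2 - 4*(-5)) = (15 + 18*2)*(2 - 4*(-5)) = (15 + 36)*(2 + 20) = 51*22 = 1122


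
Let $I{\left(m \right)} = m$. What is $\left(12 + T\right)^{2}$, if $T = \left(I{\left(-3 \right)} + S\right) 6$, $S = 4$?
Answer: $324$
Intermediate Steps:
$T = 6$ ($T = \left(-3 + 4\right) 6 = 1 \cdot 6 = 6$)
$\left(12 + T\right)^{2} = \left(12 + 6\right)^{2} = 18^{2} = 324$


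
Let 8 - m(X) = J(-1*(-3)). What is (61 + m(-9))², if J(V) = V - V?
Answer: 4761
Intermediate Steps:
J(V) = 0
m(X) = 8 (m(X) = 8 - 1*0 = 8 + 0 = 8)
(61 + m(-9))² = (61 + 8)² = 69² = 4761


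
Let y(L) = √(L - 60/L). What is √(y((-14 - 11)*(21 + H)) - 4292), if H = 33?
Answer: √(-965700 + 30*I*√75935)/15 ≈ 0.28041 + 65.514*I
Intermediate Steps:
√(y((-14 - 11)*(21 + H)) - 4292) = √(√((-14 - 11)*(21 + 33) - 60*1/((-14 - 11)*(21 + 33))) - 4292) = √(√(-25*54 - 60/((-25*54))) - 4292) = √(√(-1350 - 60/(-1350)) - 4292) = √(√(-1350 - 60*(-1/1350)) - 4292) = √(√(-1350 + 2/45) - 4292) = √(√(-60748/45) - 4292) = √(2*I*√75935/15 - 4292) = √(-4292 + 2*I*√75935/15)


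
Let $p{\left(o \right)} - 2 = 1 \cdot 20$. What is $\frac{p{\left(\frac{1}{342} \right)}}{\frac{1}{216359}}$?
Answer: $4759898$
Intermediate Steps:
$p{\left(o \right)} = 22$ ($p{\left(o \right)} = 2 + 1 \cdot 20 = 2 + 20 = 22$)
$\frac{p{\left(\frac{1}{342} \right)}}{\frac{1}{216359}} = \frac{22}{\frac{1}{216359}} = 22 \frac{1}{\frac{1}{216359}} = 22 \cdot 216359 = 4759898$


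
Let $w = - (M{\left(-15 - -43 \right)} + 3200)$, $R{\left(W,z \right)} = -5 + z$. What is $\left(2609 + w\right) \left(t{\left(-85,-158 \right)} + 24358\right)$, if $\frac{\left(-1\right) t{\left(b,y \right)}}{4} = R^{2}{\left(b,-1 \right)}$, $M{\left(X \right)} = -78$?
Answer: $-12421782$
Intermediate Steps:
$t{\left(b,y \right)} = -144$ ($t{\left(b,y \right)} = - 4 \left(-5 - 1\right)^{2} = - 4 \left(-6\right)^{2} = \left(-4\right) 36 = -144$)
$w = -3122$ ($w = - (-78 + 3200) = \left(-1\right) 3122 = -3122$)
$\left(2609 + w\right) \left(t{\left(-85,-158 \right)} + 24358\right) = \left(2609 - 3122\right) \left(-144 + 24358\right) = \left(-513\right) 24214 = -12421782$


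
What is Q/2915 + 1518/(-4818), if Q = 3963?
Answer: 222254/212795 ≈ 1.0445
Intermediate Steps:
Q/2915 + 1518/(-4818) = 3963/2915 + 1518/(-4818) = 3963*(1/2915) + 1518*(-1/4818) = 3963/2915 - 23/73 = 222254/212795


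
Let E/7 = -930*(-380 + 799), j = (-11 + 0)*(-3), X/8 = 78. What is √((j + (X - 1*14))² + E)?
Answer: I*√2314241 ≈ 1521.3*I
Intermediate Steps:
X = 624 (X = 8*78 = 624)
j = 33 (j = -11*(-3) = 33)
E = -2727690 (E = 7*(-930*(-380 + 799)) = 7*(-930*419) = 7*(-389670) = -2727690)
√((j + (X - 1*14))² + E) = √((33 + (624 - 1*14))² - 2727690) = √((33 + (624 - 14))² - 2727690) = √((33 + 610)² - 2727690) = √(643² - 2727690) = √(413449 - 2727690) = √(-2314241) = I*√2314241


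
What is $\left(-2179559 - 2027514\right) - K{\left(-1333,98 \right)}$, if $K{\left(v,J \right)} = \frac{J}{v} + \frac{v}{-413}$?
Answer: $- \frac{2316117428032}{550529} \approx -4.2071 \cdot 10^{6}$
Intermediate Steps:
$K{\left(v,J \right)} = - \frac{v}{413} + \frac{J}{v}$ ($K{\left(v,J \right)} = \frac{J}{v} + v \left(- \frac{1}{413}\right) = \frac{J}{v} - \frac{v}{413} = - \frac{v}{413} + \frac{J}{v}$)
$\left(-2179559 - 2027514\right) - K{\left(-1333,98 \right)} = \left(-2179559 - 2027514\right) - \left(\left(- \frac{1}{413}\right) \left(-1333\right) + \frac{98}{-1333}\right) = -4207073 - \left(\frac{1333}{413} + 98 \left(- \frac{1}{1333}\right)\right) = -4207073 - \left(\frac{1333}{413} - \frac{98}{1333}\right) = -4207073 - \frac{1736415}{550529} = - \frac{2316117428032}{550529}$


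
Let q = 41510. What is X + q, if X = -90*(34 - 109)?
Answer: 48260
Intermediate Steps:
X = 6750 (X = -90*(-75) = 6750)
X + q = 6750 + 41510 = 48260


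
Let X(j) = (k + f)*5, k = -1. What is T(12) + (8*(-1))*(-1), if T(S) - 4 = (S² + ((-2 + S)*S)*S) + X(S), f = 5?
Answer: 1616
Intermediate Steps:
X(j) = 20 (X(j) = (-1 + 5)*5 = 4*5 = 20)
T(S) = 24 + S² + S²*(-2 + S) (T(S) = 4 + ((S² + ((-2 + S)*S)*S) + 20) = 4 + ((S² + (S*(-2 + S))*S) + 20) = 4 + ((S² + S²*(-2 + S)) + 20) = 4 + (20 + S² + S²*(-2 + S)) = 24 + S² + S²*(-2 + S))
T(12) + (8*(-1))*(-1) = (24 + 12³ - 1*12²) + (8*(-1))*(-1) = (24 + 1728 - 1*144) - 8*(-1) = (24 + 1728 - 144) + 8 = 1608 + 8 = 1616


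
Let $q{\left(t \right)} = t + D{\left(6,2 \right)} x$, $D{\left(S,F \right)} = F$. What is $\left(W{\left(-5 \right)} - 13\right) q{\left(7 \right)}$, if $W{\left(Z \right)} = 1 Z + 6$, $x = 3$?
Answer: $-156$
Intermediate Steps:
$q{\left(t \right)} = 6 + t$ ($q{\left(t \right)} = t + 2 \cdot 3 = t + 6 = 6 + t$)
$W{\left(Z \right)} = 6 + Z$ ($W{\left(Z \right)} = Z + 6 = 6 + Z$)
$\left(W{\left(-5 \right)} - 13\right) q{\left(7 \right)} = \left(\left(6 - 5\right) - 13\right) \left(6 + 7\right) = \left(1 - 13\right) 13 = \left(-12\right) 13 = -156$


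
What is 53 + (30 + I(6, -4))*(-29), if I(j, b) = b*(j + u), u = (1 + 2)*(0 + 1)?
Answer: 227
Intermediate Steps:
u = 3 (u = 3*1 = 3)
I(j, b) = b*(3 + j) (I(j, b) = b*(j + 3) = b*(3 + j))
53 + (30 + I(6, -4))*(-29) = 53 + (30 - 4*(3 + 6))*(-29) = 53 + (30 - 4*9)*(-29) = 53 + (30 - 36)*(-29) = 53 - 6*(-29) = 53 + 174 = 227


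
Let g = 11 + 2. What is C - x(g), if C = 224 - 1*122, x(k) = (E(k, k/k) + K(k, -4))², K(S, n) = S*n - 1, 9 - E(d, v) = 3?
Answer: -2107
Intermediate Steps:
E(d, v) = 6 (E(d, v) = 9 - 1*3 = 9 - 3 = 6)
K(S, n) = -1 + S*n
g = 13
x(k) = (5 - 4*k)² (x(k) = (6 + (-1 + k*(-4)))² = (6 + (-1 - 4*k))² = (5 - 4*k)²)
C = 102 (C = 224 - 122 = 102)
C - x(g) = 102 - (5 - 4*13)² = 102 - (5 - 52)² = 102 - 1*(-47)² = 102 - 1*2209 = 102 - 2209 = -2107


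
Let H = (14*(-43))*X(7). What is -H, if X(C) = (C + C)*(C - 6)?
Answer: 8428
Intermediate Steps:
X(C) = 2*C*(-6 + C) (X(C) = (2*C)*(-6 + C) = 2*C*(-6 + C))
H = -8428 (H = (14*(-43))*(2*7*(-6 + 7)) = -1204*7 = -602*14 = -8428)
-H = -1*(-8428) = 8428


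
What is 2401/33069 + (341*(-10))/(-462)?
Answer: 575124/77161 ≈ 7.4536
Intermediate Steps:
2401/33069 + (341*(-10))/(-462) = 2401*(1/33069) - 3410*(-1/462) = 2401/33069 + 155/21 = 575124/77161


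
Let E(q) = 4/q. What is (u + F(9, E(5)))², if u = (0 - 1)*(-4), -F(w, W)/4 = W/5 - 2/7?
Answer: 620944/30625 ≈ 20.276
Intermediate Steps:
F(w, W) = 8/7 - 4*W/5 (F(w, W) = -4*(W/5 - 2/7) = -4*(-2/7 + W/5) = 8/7 - 4*W/5)
u = 4 (u = -1*(-4) = 4)
(u + F(9, E(5)))² = (4 + (8/7 - 16/(5*5)))² = (4 + (8/7 - ⅘*⅘))² = (4 + (8/7 - 16/25))² = (4 + 88/175)² = (788/175)² = 620944/30625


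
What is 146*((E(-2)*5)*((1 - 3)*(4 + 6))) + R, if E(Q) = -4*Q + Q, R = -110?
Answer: -87710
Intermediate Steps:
E(Q) = -3*Q
146*((E(-2)*5)*((1 - 3)*(4 + 6))) + R = 146*((-3*(-2)*5)*((1 - 3)*(4 + 6))) - 110 = 146*((6*5)*(-2*10)) - 110 = 146*(30*(-20)) - 110 = 146*(-600) - 110 = -87600 - 110 = -87710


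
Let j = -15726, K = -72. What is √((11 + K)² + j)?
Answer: 49*I*√5 ≈ 109.57*I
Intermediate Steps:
√((11 + K)² + j) = √((11 - 72)² - 15726) = √((-61)² - 15726) = √(3721 - 15726) = √(-12005) = 49*I*√5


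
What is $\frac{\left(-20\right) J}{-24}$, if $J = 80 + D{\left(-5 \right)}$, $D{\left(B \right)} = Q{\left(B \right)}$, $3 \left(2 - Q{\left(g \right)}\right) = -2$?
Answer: $\frac{620}{9} \approx 68.889$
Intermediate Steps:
$Q{\left(g \right)} = \frac{8}{3}$ ($Q{\left(g \right)} = 2 - - \frac{2}{3} = 2 + \frac{2}{3} = \frac{8}{3}$)
$D{\left(B \right)} = \frac{8}{3}$
$J = \frac{248}{3}$ ($J = 80 + \frac{8}{3} = \frac{248}{3} \approx 82.667$)
$\frac{\left(-20\right) J}{-24} = \frac{\left(-20\right) \frac{248}{3}}{-24} = \left(- \frac{4960}{3}\right) \left(- \frac{1}{24}\right) = \frac{620}{9}$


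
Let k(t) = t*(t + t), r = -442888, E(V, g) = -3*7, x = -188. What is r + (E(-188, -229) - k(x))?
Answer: -513597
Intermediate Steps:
E(V, g) = -21
k(t) = 2*t² (k(t) = t*(2*t) = 2*t²)
r + (E(-188, -229) - k(x)) = -442888 + (-21 - 2*(-188)²) = -442888 + (-21 - 2*35344) = -442888 + (-21 - 1*70688) = -442888 + (-21 - 70688) = -442888 - 70709 = -513597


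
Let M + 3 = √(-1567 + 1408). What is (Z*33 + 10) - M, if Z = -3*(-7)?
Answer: 706 - I*√159 ≈ 706.0 - 12.61*I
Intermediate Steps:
Z = 21
M = -3 + I*√159 (M = -3 + √(-1567 + 1408) = -3 + √(-159) = -3 + I*√159 ≈ -3.0 + 12.61*I)
(Z*33 + 10) - M = (21*33 + 10) - (-3 + I*√159) = (693 + 10) + (3 - I*√159) = 703 + (3 - I*√159) = 706 - I*√159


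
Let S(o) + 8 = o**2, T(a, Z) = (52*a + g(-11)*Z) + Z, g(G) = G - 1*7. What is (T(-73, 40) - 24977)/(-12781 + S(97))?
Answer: 29453/3380 ≈ 8.7139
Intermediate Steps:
g(G) = -7 + G (g(G) = G - 7 = -7 + G)
T(a, Z) = -17*Z + 52*a (T(a, Z) = (52*a + (-7 - 11)*Z) + Z = (52*a - 18*Z) + Z = (-18*Z + 52*a) + Z = -17*Z + 52*a)
S(o) = -8 + o**2
(T(-73, 40) - 24977)/(-12781 + S(97)) = ((-17*40 + 52*(-73)) - 24977)/(-12781 + (-8 + 97**2)) = ((-680 - 3796) - 24977)/(-12781 + (-8 + 9409)) = (-4476 - 24977)/(-12781 + 9401) = -29453/(-3380) = -29453*(-1/3380) = 29453/3380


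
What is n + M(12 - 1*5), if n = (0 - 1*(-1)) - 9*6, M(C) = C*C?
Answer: -4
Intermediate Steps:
M(C) = C²
n = -53 (n = (0 + 1) - 54 = 1 - 54 = -53)
n + M(12 - 1*5) = -53 + (12 - 1*5)² = -53 + (12 - 5)² = -53 + 7² = -53 + 49 = -4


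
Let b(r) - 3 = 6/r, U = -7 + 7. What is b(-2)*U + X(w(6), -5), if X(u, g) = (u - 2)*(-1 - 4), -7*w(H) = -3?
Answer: 55/7 ≈ 7.8571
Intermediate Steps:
U = 0
w(H) = 3/7 (w(H) = -1/7*(-3) = 3/7)
X(u, g) = 10 - 5*u (X(u, g) = (-2 + u)*(-5) = 10 - 5*u)
b(r) = 3 + 6/r
b(-2)*U + X(w(6), -5) = (3 + 6/(-2))*0 + (10 - 5*3/7) = (3 + 6*(-1/2))*0 + (10 - 15/7) = (3 - 3)*0 + 55/7 = 0*0 + 55/7 = 0 + 55/7 = 55/7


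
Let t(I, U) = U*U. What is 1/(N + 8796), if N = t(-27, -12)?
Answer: 1/8940 ≈ 0.00011186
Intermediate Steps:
t(I, U) = U**2
N = 144 (N = (-12)**2 = 144)
1/(N + 8796) = 1/(144 + 8796) = 1/8940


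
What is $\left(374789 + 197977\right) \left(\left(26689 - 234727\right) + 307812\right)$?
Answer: $57147154884$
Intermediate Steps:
$\left(374789 + 197977\right) \left(\left(26689 - 234727\right) + 307812\right) = 572766 \left(-208038 + 307812\right) = 572766 \cdot 99774 = 57147154884$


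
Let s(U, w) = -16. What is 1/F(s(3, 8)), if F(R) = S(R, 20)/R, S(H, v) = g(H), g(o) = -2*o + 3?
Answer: -16/35 ≈ -0.45714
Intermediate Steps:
g(o) = 3 - 2*o
S(H, v) = 3 - 2*H
F(R) = (3 - 2*R)/R
1/F(s(3, 8)) = 1/(-2 + 3/(-16)) = 1/(-2 + 3*(-1/16)) = 1/(-2 - 3/16) = 1/(-35/16) = -16/35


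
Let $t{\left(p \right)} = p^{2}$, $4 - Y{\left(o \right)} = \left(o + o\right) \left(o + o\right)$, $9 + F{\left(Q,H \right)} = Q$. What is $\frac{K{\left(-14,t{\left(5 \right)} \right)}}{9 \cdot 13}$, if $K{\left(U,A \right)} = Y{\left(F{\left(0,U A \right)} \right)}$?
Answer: $- \frac{320}{117} \approx -2.735$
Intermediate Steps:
$F{\left(Q,H \right)} = -9 + Q$
$Y{\left(o \right)} = 4 - 4 o^{2}$ ($Y{\left(o \right)} = 4 - \left(o + o\right) \left(o + o\right) = 4 - 2 o 2 o = 4 - 4 o^{2}$)
$K{\left(U,A \right)} = -320$ ($K{\left(U,A \right)} = 4 - 4 \left(-9 + 0\right)^{2} = 4 - 4 \left(-9\right)^{2} = 4 - 324 = -320$)
$\frac{K{\left(-14,t{\left(5 \right)} \right)}}{9 \cdot 13} = - \frac{320}{9 \cdot 13} = - \frac{320}{117}$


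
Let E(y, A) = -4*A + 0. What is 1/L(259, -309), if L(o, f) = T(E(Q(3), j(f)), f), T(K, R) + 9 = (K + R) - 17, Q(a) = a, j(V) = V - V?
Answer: -1/335 ≈ -0.0029851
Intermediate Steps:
j(V) = 0
E(y, A) = -4*A
T(K, R) = -26 + K + R (T(K, R) = -9 + ((K + R) - 17) = -9 + (-17 + K + R) = -26 + K + R)
L(o, f) = -26 + f (L(o, f) = -26 - 4*0 + f = -26 + 0 + f = -26 + f)
1/L(259, -309) = 1/(-26 - 309) = 1/(-335) = -1/335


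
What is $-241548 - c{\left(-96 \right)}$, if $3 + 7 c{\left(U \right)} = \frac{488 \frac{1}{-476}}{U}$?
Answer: $- \frac{9658038157}{39984} \approx -2.4155 \cdot 10^{5}$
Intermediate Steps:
$c{\left(U \right)} = - \frac{3}{7} - \frac{122}{833 U}$ ($c{\left(U \right)} = - \frac{3}{7} + \frac{\frac{488}{-476} \frac{1}{U}}{7} = - \frac{3}{7} + \frac{488 \left(- \frac{1}{476}\right) \frac{1}{U}}{7} = - \frac{3}{7} + \frac{\left(- \frac{122}{119}\right) \frac{1}{U}}{7} = - \frac{3}{7} - \frac{122}{833 U}$)
$-241548 - c{\left(-96 \right)} = -241548 - \frac{-122 - -34272}{833 \left(-96\right)} = -241548 - \frac{1}{833} \left(- \frac{1}{96}\right) \left(-122 + 34272\right) = -241548 - \frac{1}{833} \left(- \frac{1}{96}\right) 34150 = -241548 - - \frac{17075}{39984} = -241548 + \frac{17075}{39984} = - \frac{9658038157}{39984}$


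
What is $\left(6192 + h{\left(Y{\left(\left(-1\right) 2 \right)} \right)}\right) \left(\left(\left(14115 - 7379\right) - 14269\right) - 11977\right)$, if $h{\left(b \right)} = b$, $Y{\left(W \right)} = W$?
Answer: $-120766900$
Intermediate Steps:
$\left(6192 + h{\left(Y{\left(\left(-1\right) 2 \right)} \right)}\right) \left(\left(\left(14115 - 7379\right) - 14269\right) - 11977\right) = \left(6192 - 2\right) \left(\left(\left(14115 - 7379\right) - 14269\right) - 11977\right) = \left(6192 - 2\right) \left(\left(6736 - 14269\right) - 11977\right) = 6190 \left(-7533 - 11977\right) = 6190 \left(-19510\right) = -120766900$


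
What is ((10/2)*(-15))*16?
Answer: -1200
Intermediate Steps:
((10/2)*(-15))*16 = ((10*(1/2))*(-15))*16 = (5*(-15))*16 = -75*16 = -1200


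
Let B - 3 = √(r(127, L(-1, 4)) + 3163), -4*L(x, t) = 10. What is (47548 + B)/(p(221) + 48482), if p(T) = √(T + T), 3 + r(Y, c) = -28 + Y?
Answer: 1152683791/1175251941 - 47551*√442/2350503882 - √1440478/2350503882 + 24241*√3259/1175251941 ≈ 0.98155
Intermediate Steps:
L(x, t) = -5/2 (L(x, t) = -¼*10 = -5/2)
r(Y, c) = -31 + Y (r(Y, c) = -3 + (-28 + Y) = -31 + Y)
B = 3 + √3259 (B = 3 + √((-31 + 127) + 3163) = 3 + √(96 + 3163) = 3 + √3259 ≈ 60.088)
p(T) = √2*√T (p(T) = √(2*T) = √2*√T)
(47548 + B)/(p(221) + 48482) = (47548 + (3 + √3259))/(√2*√221 + 48482) = (47551 + √3259)/(√442 + 48482) = (47551 + √3259)/(48482 + √442)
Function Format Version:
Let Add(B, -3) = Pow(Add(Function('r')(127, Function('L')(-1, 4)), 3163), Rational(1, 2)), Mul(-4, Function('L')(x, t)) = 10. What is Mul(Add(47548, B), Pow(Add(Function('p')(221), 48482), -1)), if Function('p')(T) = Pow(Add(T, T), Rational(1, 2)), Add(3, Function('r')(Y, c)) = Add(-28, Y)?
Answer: Add(Rational(1152683791, 1175251941), Mul(Rational(-47551, 2350503882), Pow(442, Rational(1, 2))), Mul(Rational(-1, 2350503882), Pow(1440478, Rational(1, 2))), Mul(Rational(24241, 1175251941), Pow(3259, Rational(1, 2)))) ≈ 0.98155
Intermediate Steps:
Function('L')(x, t) = Rational(-5, 2) (Function('L')(x, t) = Mul(Rational(-1, 4), 10) = Rational(-5, 2))
Function('r')(Y, c) = Add(-31, Y) (Function('r')(Y, c) = Add(-3, Add(-28, Y)) = Add(-31, Y))
B = Add(3, Pow(3259, Rational(1, 2))) (B = Add(3, Pow(Add(Add(-31, 127), 3163), Rational(1, 2))) = Add(3, Pow(Add(96, 3163), Rational(1, 2))) = Add(3, Pow(3259, Rational(1, 2))) ≈ 60.088)
Function('p')(T) = Mul(Pow(2, Rational(1, 2)), Pow(T, Rational(1, 2))) (Function('p')(T) = Pow(Mul(2, T), Rational(1, 2)) = Mul(Pow(2, Rational(1, 2)), Pow(T, Rational(1, 2))))
Mul(Add(47548, B), Pow(Add(Function('p')(221), 48482), -1)) = Mul(Add(47548, Add(3, Pow(3259, Rational(1, 2)))), Pow(Add(Mul(Pow(2, Rational(1, 2)), Pow(221, Rational(1, 2))), 48482), -1)) = Mul(Add(47551, Pow(3259, Rational(1, 2))), Pow(Add(Pow(442, Rational(1, 2)), 48482), -1)) = Mul(Add(47551, Pow(3259, Rational(1, 2))), Pow(Add(48482, Pow(442, Rational(1, 2))), -1)) = Mul(Pow(Add(48482, Pow(442, Rational(1, 2))), -1), Add(47551, Pow(3259, Rational(1, 2))))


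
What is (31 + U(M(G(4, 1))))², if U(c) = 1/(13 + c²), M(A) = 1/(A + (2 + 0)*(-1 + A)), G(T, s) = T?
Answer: 1634665761/1692601 ≈ 965.77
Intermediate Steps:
M(A) = 1/(-2 + 3*A) (M(A) = 1/(A + 2*(-1 + A)) = 1/(A + (-2 + 2*A)) = 1/(-2 + 3*A))
(31 + U(M(G(4, 1))))² = (31 + 1/(13 + (1/(-2 + 3*4))²))² = (31 + 1/(13 + (1/(-2 + 12))²))² = (31 + 1/(13 + (1/10)²))² = (31 + 1/(13 + (⅒)²))² = (31 + 1/(13 + 1/100))² = (31 + 1/(1301/100))² = (31 + 100/1301)² = (40431/1301)² = 1634665761/1692601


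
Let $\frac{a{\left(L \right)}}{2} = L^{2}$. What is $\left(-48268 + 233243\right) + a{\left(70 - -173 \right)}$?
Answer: $303073$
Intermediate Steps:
$a{\left(L \right)} = 2 L^{2}$
$\left(-48268 + 233243\right) + a{\left(70 - -173 \right)} = \left(-48268 + 233243\right) + 2 \left(70 - -173\right)^{2} = 184975 + 2 \left(70 + 173\right)^{2} = 184975 + 2 \cdot 243^{2} = 184975 + 2 \cdot 59049 = 184975 + 118098 = 303073$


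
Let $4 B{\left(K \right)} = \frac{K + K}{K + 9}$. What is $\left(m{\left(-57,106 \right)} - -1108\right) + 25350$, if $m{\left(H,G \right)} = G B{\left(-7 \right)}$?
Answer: $\frac{52545}{2} \approx 26273.0$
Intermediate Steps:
$B{\left(K \right)} = \frac{K}{2 \left(9 + K\right)}$ ($B{\left(K \right)} = \frac{\left(K + K\right) \frac{1}{K + 9}}{4} = \frac{2 K \frac{1}{9 + K}}{4} = \frac{K}{2 \left(9 + K\right)}$)
$m{\left(H,G \right)} = - \frac{7 G}{4}$ ($m{\left(H,G \right)} = G \frac{1}{2} \left(-7\right) \frac{1}{9 - 7} = G \frac{1}{2} \left(-7\right) \frac{1}{2} = G \left(- \frac{7}{4}\right) = - \frac{7 G}{4}$)
$\left(m{\left(-57,106 \right)} - -1108\right) + 25350 = \left(\left(- \frac{7}{4}\right) 106 - -1108\right) + 25350 = \left(- \frac{371}{2} + \left(-14 + 1122\right)\right) + 25350 = \left(- \frac{371}{2} + 1108\right) + 25350 = \frac{1845}{2} + 25350 = \frac{52545}{2}$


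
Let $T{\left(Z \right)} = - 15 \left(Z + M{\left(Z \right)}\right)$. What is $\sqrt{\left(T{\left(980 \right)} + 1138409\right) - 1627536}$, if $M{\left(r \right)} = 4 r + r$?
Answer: $i \sqrt{577327} \approx 759.82 i$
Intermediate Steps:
$M{\left(r \right)} = 5 r$
$T{\left(Z \right)} = - 90 Z$ ($T{\left(Z \right)} = - 15 \left(Z + 5 Z\right) = - 15 \cdot 6 Z = - 90 Z$)
$\sqrt{\left(T{\left(980 \right)} + 1138409\right) - 1627536} = \sqrt{\left(\left(-90\right) 980 + 1138409\right) - 1627536} = \sqrt{\left(-88200 + 1138409\right) - 1627536} = \sqrt{1050209 - 1627536} = \sqrt{-577327} = i \sqrt{577327}$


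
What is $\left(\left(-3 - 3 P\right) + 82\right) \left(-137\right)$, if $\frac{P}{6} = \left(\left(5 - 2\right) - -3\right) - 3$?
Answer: $-3425$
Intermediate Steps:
$P = 18$ ($P = 6 \left(\left(\left(5 - 2\right) - -3\right) - 3\right) = 6 \left(\left(3 + 3\right) - 3\right) = 6 \left(6 - 3\right) = 6 \cdot 3 = 18$)
$\left(\left(-3 - 3 P\right) + 82\right) \left(-137\right) = \left(\left(-3 - 3 \cdot 18\right) + 82\right) \left(-137\right) = \left(\left(-3 - 54\right) + 82\right) \left(-137\right) = \left(-57 + 82\right) \left(-137\right) = 25 \left(-137\right) = -3425$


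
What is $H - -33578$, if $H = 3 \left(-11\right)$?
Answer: $33545$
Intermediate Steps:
$H = -33$
$H - -33578 = -33 - -33578 = -33 + 33578 = 33545$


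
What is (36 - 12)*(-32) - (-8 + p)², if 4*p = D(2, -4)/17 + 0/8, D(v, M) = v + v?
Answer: -240177/289 ≈ -831.06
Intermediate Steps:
D(v, M) = 2*v
p = 1/17 (p = ((2*2)/17 + 0/8)/4 = (4*(1/17) + 0*(⅛))/4 = (4/17 + 0)/4 = (¼)*(4/17) = 1/17 ≈ 0.058824)
(36 - 12)*(-32) - (-8 + p)² = (36 - 12)*(-32) - (-8 + 1/17)² = 24*(-32) - (-135/17)² = -768 - 1*18225/289 = -768 - 18225/289 = -240177/289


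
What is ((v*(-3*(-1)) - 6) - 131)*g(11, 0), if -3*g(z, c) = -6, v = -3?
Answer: -292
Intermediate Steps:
g(z, c) = 2 (g(z, c) = -⅓*(-6) = 2)
((v*(-3*(-1)) - 6) - 131)*g(11, 0) = ((-(-9)*(-1) - 6) - 131)*2 = ((-3*3 - 6) - 131)*2 = ((-9 - 6) - 131)*2 = (-15 - 131)*2 = -146*2 = -292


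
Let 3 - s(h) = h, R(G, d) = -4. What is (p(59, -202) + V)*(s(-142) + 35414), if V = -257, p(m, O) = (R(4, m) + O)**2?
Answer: 1499843061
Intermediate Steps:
p(m, O) = (-4 + O)**2
s(h) = 3 - h
(p(59, -202) + V)*(s(-142) + 35414) = ((-4 - 202)**2 - 257)*((3 - 1*(-142)) + 35414) = ((-206)**2 - 257)*((3 + 142) + 35414) = (42436 - 257)*(145 + 35414) = 42179*35559 = 1499843061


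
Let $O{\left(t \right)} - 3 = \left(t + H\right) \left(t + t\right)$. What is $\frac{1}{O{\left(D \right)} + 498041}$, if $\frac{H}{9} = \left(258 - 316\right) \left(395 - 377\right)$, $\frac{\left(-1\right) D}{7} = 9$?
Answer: $\frac{1}{1689878} \approx 5.9176 \cdot 10^{-7}$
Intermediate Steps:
$D = -63$ ($D = \left(-7\right) 9 = -63$)
$H = -9396$ ($H = 9 \left(258 - 316\right) \left(395 - 377\right) = 9 \left(\left(-58\right) 18\right) = 9 \left(-1044\right) = -9396$)
$O{\left(t \right)} = 3 + 2 t \left(-9396 + t\right)$ ($O{\left(t \right)} = 3 + \left(t - 9396\right) \left(t + t\right) = 3 + \left(-9396 + t\right) 2 t = 3 + 2 t \left(-9396 + t\right)$)
$\frac{1}{O{\left(D \right)} + 498041} = \frac{1}{\left(3 - -1183896 + 2 \left(-63\right)^{2}\right) + 498041} = \frac{1}{\left(3 + 1183896 + 2 \cdot 3969\right) + 498041} = \frac{1}{\left(3 + 1183896 + 7938\right) + 498041} = \frac{1}{1191837 + 498041} = \frac{1}{1689878}$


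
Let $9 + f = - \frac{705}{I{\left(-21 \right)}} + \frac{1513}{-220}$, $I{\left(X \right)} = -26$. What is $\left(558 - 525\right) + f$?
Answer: $\frac{126521}{2860} \approx 44.238$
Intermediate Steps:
$f = \frac{32141}{2860}$ ($f = -9 + \left(- \frac{705}{-26} + \frac{1513}{-220}\right) = -9 + \left(\left(-705\right) \left(- \frac{1}{26}\right) + 1513 \left(- \frac{1}{220}\right)\right) = -9 + \left(\frac{705}{26} - \frac{1513}{220}\right) = -9 + \frac{57881}{2860} = \frac{32141}{2860} \approx 11.238$)
$\left(558 - 525\right) + f = \left(558 - 525\right) + \frac{32141}{2860} = 33 + \frac{32141}{2860} = \frac{126521}{2860}$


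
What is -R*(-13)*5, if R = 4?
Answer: 260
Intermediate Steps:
-R*(-13)*5 = -4*(-13)*5 = -(-52)*5 = -1*(-260) = 260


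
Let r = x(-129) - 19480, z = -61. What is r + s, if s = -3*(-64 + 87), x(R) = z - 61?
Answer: -19671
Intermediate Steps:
x(R) = -122 (x(R) = -61 - 61 = -122)
s = -69 (s = -3*23 = -69)
r = -19602 (r = -122 - 19480 = -19602)
r + s = -19602 - 69 = -19671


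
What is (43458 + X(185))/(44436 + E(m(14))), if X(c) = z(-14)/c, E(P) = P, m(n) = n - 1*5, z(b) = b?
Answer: 8039716/8222325 ≈ 0.97779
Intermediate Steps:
m(n) = -5 + n (m(n) = n - 5 = -5 + n)
X(c) = -14/c
(43458 + X(185))/(44436 + E(m(14))) = (43458 - 14/185)/(44436 + (-5 + 14)) = (43458 - 14*1/185)/(44436 + 9) = (43458 - 14/185)/44445 = (8039716/185)*(1/44445) = 8039716/8222325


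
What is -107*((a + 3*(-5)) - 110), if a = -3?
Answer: 13696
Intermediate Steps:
-107*((a + 3*(-5)) - 110) = -107*((-3 + 3*(-5)) - 110) = -107*((-3 - 15) - 110) = -107*(-18 - 110) = -107*(-128) = 13696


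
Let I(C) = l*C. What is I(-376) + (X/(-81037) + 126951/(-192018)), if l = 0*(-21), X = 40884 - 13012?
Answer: -5213217961/5186854222 ≈ -1.0051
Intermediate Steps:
X = 27872
l = 0
I(C) = 0 (I(C) = 0*C = 0)
I(-376) + (X/(-81037) + 126951/(-192018)) = 0 + (27872/(-81037) + 126951/(-192018)) = 0 + (27872*(-1/81037) + 126951*(-1/192018)) = 0 + (-27872/81037 - 42317/64006) = 0 - 5213217961/5186854222 = -5213217961/5186854222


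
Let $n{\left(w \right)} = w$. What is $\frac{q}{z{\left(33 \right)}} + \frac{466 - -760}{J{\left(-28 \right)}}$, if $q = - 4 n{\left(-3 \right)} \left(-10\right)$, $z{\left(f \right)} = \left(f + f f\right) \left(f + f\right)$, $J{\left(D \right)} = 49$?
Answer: $\frac{7565156}{302379} \approx 25.019$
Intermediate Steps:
$z{\left(f \right)} = 2 f \left(f + f^{2}\right)$ ($z{\left(f \right)} = \left(f + f^{2}\right) 2 f = 2 f \left(f + f^{2}\right)$)
$q = -120$ ($q = \left(-4\right) \left(-3\right) \left(-10\right) = 12 \left(-10\right) = -120$)
$\frac{q}{z{\left(33 \right)}} + \frac{466 - -760}{J{\left(-28 \right)}} = - \frac{120}{2 \cdot 33^{2} \left(1 + 33\right)} + \frac{466 - -760}{49} = - \frac{120}{2 \cdot 1089 \cdot 34} + \left(466 + 760\right) \frac{1}{49} = - \frac{120}{74052} + 1226 \cdot \frac{1}{49} = \left(-120\right) \frac{1}{74052} + \frac{1226}{49} = - \frac{10}{6171} + \frac{1226}{49} = \frac{7565156}{302379}$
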